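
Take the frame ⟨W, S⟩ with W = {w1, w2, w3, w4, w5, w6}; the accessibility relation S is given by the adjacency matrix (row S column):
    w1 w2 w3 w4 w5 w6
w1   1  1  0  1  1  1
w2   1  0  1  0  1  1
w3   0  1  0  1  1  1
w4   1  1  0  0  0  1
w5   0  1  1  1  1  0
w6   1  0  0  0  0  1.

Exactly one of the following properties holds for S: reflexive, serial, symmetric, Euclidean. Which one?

serial

Reflexive: no — w2 is not related to itself.
Serial: yes — every world has a successor (e.g. w1 S w1).
Symmetric: no — w1 S w5 but not w5 S w1.
Euclidean: no — w1 S w2 and w1 S w4, but not w2 S w4.
Only serial holds.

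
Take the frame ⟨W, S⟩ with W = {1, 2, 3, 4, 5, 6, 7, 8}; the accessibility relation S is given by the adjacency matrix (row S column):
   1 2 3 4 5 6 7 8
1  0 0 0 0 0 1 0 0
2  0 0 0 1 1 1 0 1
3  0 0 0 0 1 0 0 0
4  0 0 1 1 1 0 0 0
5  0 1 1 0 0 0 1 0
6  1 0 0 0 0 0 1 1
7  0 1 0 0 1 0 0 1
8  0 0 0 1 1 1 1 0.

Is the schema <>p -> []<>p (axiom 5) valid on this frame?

Axiom 5 corresponds to the accessibility relation being Euclidean.
Euclidean: no — 2 S 4 and 2 S 6, but not 4 S 6.

No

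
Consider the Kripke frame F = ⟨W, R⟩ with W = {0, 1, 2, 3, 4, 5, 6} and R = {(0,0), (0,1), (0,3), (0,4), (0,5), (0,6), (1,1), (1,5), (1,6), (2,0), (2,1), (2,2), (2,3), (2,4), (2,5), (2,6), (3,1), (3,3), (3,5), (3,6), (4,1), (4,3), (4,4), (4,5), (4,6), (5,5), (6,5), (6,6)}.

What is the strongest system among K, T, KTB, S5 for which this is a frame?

Reflexive (axiom T): yes — every world is R-related to itself.
Symmetric (axiom B): no — 0 R 1 but not 1 R 0.
Euclidean (axiom 5): no — 0 R 1 and 0 R 3, but not 1 R 3.
So F validates K, T; KTB would additionally require R to be symmetric. The strongest is T.

T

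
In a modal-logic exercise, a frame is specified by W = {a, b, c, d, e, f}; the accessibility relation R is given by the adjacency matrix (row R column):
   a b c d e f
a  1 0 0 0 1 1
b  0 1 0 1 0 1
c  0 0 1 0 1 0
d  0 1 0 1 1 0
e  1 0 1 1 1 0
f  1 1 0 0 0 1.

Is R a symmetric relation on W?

Symmetric: yes — every pair in R has its reverse in R.

Yes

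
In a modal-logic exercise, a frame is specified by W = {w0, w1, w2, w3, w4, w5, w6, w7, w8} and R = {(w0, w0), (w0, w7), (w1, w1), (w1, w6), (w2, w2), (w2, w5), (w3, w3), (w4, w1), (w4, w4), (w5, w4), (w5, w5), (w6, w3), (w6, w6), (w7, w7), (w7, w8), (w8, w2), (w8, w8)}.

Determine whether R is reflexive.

Yes

Reflexive: yes — every world is R-related to itself.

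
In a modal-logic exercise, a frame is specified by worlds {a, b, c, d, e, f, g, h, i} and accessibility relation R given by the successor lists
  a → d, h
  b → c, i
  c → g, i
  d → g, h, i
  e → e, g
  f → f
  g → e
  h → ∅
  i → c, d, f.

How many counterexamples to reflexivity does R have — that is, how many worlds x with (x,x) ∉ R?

7

Enumerating: a, b, c, d, g, h, i.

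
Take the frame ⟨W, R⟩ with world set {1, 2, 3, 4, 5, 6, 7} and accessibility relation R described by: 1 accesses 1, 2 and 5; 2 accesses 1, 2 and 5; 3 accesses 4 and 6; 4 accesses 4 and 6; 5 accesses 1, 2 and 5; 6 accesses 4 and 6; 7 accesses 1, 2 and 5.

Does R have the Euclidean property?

Euclidean: yes — any two successors of a common world are R-related.

Yes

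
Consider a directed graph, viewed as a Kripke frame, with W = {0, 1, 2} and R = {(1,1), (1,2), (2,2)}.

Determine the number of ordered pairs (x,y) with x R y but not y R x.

Enumerating: (1,2).

1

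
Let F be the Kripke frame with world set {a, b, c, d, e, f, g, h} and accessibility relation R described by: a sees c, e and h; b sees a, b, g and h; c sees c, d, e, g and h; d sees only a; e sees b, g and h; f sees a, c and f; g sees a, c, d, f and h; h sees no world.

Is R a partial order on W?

Reflexive: no — a is not related to itself.
Transitive: no — a R c and c R d, but not a R d.
Antisymmetric: no — c R g and g R c with c ≠ g.
So R is not a partial order.

No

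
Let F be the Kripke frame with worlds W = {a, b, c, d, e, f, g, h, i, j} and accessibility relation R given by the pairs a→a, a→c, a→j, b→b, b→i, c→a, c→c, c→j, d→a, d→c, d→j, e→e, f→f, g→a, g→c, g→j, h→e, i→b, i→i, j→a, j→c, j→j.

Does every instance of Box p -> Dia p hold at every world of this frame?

Axiom D corresponds to the accessibility relation being serial.
Serial: yes — every world has a successor (e.g. a R a).

Yes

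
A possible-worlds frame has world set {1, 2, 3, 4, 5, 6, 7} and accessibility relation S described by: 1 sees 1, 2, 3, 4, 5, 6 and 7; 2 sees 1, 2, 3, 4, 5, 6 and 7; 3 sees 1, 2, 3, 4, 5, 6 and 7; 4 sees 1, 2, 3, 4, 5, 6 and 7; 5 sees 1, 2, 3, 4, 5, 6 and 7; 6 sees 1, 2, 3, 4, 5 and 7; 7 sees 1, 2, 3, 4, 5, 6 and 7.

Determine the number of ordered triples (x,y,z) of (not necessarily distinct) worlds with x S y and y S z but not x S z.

6

Enumerating: (6,1,6), (6,2,6), (6,3,6), (6,4,6), (6,5,6), (6,7,6).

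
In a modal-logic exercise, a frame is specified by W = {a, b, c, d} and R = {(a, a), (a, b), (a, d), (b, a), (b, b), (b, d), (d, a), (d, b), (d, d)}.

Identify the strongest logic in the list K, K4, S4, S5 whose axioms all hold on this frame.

Transitive (axiom 4): yes — every two-step R-path is closed by a direct edge.
Reflexive (axiom T): no — c is not related to itself.
Euclidean (axiom 5): yes — any two successors of a common world are R-related.
So F validates K, K4; S4 would additionally require R to be reflexive. The strongest is K4.

K4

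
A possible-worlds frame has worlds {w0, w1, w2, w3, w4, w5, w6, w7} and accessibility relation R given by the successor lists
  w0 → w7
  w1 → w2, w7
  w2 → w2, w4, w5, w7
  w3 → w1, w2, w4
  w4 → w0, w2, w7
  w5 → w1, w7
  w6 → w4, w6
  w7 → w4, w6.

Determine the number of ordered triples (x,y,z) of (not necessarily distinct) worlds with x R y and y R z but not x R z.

27

Enumerating: (w0,w7,w4), (w0,w7,w6), (w1,w2,w4), (w1,w2,w5), (w1,w7,w4), (w1,w7,w6), (w2,w4,w0), (w2,w5,w1), (w2,w7,w6), (w3,w1,w7), (w3,w2,w5), (w3,w2,w7), … and 15 more.
Total: 27.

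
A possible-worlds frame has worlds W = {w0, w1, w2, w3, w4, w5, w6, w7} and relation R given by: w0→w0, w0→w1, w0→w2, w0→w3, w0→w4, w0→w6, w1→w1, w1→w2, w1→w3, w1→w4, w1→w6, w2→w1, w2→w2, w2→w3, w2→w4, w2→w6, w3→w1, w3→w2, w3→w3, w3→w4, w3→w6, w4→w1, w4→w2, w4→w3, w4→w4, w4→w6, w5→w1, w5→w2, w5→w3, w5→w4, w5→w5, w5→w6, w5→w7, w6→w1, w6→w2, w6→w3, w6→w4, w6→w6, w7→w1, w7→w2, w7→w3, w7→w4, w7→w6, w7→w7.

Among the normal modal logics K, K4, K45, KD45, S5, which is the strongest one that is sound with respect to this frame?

Transitive (axiom 4): yes — every two-step R-path is closed by a direct edge.
Euclidean (axiom 5): no — w5 R w1 and w5 R w7, but not w1 R w7.
Serial (axiom D): yes — every world has a successor (e.g. w0 R w0).
Reflexive (axiom T): yes — every world is R-related to itself.
So F validates K, K4; K45 would additionally require R to be Euclidean. The strongest is K4.

K4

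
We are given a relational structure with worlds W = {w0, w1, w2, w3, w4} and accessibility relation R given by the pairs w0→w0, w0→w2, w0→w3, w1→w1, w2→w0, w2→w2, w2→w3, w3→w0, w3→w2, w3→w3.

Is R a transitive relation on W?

Transitive: yes — every two-step R-path is closed by a direct edge.

Yes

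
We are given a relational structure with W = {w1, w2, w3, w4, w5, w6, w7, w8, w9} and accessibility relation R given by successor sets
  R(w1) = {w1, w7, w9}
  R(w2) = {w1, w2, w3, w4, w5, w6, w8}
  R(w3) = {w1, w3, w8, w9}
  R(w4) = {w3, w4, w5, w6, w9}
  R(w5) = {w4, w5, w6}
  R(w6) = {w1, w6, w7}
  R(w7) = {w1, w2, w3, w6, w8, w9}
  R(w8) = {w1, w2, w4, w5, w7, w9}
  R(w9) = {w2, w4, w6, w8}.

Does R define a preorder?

Reflexive: no — w7 is not related to itself.
Transitive: no — w1 R w7 and w7 R w2, but not w1 R w2.
So R is not a preorder.

No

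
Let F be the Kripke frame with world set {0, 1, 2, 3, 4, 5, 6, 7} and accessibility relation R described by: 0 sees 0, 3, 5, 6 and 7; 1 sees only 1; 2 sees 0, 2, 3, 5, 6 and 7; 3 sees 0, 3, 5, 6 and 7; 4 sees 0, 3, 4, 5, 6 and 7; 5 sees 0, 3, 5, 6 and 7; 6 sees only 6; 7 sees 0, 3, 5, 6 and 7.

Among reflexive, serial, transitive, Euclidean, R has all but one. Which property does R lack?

Euclidean

Reflexive: yes — every world is R-related to itself.
Serial: yes — every world has a successor (e.g. 0 R 0).
Transitive: yes — every two-step R-path is closed by a direct edge.
Euclidean: no — 0 R 6 and 0 R 3, but not 6 R 3.
Only Euclidean fails.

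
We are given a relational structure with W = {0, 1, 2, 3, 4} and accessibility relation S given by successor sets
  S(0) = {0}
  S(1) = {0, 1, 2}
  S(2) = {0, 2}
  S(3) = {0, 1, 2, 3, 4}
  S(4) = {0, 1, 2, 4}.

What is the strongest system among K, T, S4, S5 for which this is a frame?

S4

Reflexive (axiom T): yes — every world is S-related to itself.
Transitive (axiom 4): yes — every two-step S-path is closed by a direct edge.
Euclidean (axiom 5): no — 1 S 0 and 1 S 2, but not 0 S 2.
So F validates K, T, S4; S5 would additionally require S to be Euclidean. The strongest is S4.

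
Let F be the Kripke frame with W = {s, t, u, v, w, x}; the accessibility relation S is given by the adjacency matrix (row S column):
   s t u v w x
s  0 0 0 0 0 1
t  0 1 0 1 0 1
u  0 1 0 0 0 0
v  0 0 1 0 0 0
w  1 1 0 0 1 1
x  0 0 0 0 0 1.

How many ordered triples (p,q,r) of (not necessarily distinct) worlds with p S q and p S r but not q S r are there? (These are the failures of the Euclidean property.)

14

Enumerating: (t,v,t), (t,v,v), (t,v,x), (t,x,t), (t,x,v), (v,u,u), (w,s,s), (w,s,t), (w,s,w), (w,t,s), (w,t,w), (w,x,s), (w,x,t), (w,x,w).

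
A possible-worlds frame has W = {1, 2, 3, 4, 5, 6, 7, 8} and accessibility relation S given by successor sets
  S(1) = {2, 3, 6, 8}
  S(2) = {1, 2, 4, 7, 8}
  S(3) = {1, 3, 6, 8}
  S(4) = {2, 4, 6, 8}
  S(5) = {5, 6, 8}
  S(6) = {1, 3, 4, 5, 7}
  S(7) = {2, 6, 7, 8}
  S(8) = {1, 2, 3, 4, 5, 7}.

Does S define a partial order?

Reflexive: no — 1 is not related to itself.
Transitive: no — 1 S 2 and 2 S 4, but not 1 S 4.
Antisymmetric: no — 1 S 2 and 2 S 1 with 1 ≠ 2.
So S is not a partial order.

No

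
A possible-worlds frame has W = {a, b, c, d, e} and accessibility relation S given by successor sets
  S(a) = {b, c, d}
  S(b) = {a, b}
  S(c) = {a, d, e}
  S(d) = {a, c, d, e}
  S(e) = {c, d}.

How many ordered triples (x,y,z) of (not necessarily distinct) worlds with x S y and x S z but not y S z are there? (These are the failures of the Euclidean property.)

Enumerating: (a,b,c), (a,b,d), (a,c,b), (a,c,c), (a,d,b), (b,a,a), (c,a,a), (c,a,e), (c,e,a), (c,e,e), (d,a,a), (d,a,e), (d,c,c), (d,e,a), (d,e,e), (e,c,c).

16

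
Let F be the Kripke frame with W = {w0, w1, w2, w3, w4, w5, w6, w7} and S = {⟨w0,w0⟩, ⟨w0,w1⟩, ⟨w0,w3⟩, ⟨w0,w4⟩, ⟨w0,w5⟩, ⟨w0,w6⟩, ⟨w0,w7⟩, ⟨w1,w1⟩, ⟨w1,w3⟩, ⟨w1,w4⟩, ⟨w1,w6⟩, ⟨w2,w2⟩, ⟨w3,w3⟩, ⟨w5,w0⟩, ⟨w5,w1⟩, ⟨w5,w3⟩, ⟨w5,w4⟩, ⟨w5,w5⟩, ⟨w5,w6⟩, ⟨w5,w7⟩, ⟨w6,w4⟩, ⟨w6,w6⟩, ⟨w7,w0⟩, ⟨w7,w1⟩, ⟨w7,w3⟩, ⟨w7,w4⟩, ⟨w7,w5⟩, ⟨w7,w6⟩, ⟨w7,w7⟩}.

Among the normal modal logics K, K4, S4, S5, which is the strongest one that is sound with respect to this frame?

K4

Transitive (axiom 4): yes — every two-step S-path is closed by a direct edge.
Reflexive (axiom T): no — w4 is not related to itself.
Euclidean (axiom 5): no — w0 S w1 and w0 S w5, but not w1 S w5.
So F validates K, K4; S4 would additionally require S to be reflexive. The strongest is K4.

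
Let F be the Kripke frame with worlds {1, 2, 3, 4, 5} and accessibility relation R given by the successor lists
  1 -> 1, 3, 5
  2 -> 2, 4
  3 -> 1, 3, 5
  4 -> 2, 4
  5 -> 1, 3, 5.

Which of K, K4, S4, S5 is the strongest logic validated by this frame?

S5

Transitive (axiom 4): yes — every two-step R-path is closed by a direct edge.
Reflexive (axiom T): yes — every world is R-related to itself.
Euclidean (axiom 5): yes — any two successors of a common world are R-related.
So F validates K, K4, S4, S5. The strongest is S5.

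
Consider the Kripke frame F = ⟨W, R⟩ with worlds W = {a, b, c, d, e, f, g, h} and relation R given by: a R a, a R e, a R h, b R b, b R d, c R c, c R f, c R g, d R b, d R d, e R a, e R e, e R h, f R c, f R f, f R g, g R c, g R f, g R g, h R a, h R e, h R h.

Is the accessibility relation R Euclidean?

Yes

Euclidean: yes — any two successors of a common world are R-related.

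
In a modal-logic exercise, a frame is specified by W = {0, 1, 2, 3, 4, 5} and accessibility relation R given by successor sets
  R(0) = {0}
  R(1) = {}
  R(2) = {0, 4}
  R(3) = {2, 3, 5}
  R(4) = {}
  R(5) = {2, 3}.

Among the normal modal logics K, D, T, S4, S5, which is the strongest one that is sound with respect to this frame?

K

Serial (axiom D): no — 1 has no R-successor.
Reflexive (axiom T): no — 1 is not related to itself.
Transitive (axiom 4): no — 3 R 2 and 2 R 0, but not 3 R 0.
Euclidean (axiom 5): no — 2 R 0 and 2 R 4, but not 0 R 4.
So F validates K; D would additionally require R to be serial. The strongest is K.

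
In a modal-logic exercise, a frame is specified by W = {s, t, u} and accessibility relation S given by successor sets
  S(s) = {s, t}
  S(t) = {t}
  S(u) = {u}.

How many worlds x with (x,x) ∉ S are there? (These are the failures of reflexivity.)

0

S is reflexive; there are no such worlds.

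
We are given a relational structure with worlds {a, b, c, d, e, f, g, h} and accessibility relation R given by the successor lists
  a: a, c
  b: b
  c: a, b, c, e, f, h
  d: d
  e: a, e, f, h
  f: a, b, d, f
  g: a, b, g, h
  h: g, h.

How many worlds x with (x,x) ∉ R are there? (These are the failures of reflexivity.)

0

R is reflexive; there are no such worlds.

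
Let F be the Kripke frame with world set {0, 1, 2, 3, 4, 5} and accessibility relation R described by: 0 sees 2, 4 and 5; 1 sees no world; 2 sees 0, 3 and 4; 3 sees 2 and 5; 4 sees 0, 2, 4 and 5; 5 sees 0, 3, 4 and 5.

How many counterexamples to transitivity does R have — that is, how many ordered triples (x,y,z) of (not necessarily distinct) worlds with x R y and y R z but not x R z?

Enumerating: (0,2,0), (0,2,3), (0,4,0), (0,5,0), (0,5,3), (2,0,2), (2,0,5), (2,3,2), (2,3,5), (2,4,2), (2,4,5), (3,2,0), … and 10 more.
Total: 22.

22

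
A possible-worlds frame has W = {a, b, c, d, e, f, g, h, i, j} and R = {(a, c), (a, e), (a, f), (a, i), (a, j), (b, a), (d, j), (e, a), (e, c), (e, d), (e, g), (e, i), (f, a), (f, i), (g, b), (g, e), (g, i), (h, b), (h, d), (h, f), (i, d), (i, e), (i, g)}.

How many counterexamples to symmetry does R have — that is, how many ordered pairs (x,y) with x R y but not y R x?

13

Enumerating: (a,c), (a,i), (a,j), (b,a), (d,j), (e,c), (e,d), (f,i), (g,b), (h,b), (h,d), (h,f), (i,d).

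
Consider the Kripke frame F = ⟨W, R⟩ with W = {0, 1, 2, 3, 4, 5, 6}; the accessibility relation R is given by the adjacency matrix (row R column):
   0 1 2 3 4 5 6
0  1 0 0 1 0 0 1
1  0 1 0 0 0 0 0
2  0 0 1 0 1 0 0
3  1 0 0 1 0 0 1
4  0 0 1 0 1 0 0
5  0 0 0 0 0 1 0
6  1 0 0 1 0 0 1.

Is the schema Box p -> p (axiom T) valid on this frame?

By correspondence theory, T is valid on a frame iff R is reflexive.
Reflexive: yes — every world is R-related to itself.

Yes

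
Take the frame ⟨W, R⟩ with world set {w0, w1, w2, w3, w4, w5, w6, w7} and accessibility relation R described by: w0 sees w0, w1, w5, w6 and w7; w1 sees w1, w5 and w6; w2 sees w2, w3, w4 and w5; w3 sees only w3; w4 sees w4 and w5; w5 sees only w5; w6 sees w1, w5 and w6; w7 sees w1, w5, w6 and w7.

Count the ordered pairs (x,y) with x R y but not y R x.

13

Enumerating: (w0,w1), (w0,w5), (w0,w6), (w0,w7), (w1,w5), (w2,w3), (w2,w4), (w2,w5), (w4,w5), (w6,w5), (w7,w1), (w7,w5), (w7,w6).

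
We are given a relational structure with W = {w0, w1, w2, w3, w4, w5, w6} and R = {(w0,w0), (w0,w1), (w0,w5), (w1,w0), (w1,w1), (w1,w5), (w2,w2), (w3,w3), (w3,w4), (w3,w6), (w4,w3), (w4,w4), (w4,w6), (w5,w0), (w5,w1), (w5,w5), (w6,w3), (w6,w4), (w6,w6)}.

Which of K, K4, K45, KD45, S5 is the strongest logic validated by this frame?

Transitive (axiom 4): yes — every two-step R-path is closed by a direct edge.
Euclidean (axiom 5): yes — any two successors of a common world are R-related.
Serial (axiom D): yes — every world has a successor (e.g. w0 R w0).
Reflexive (axiom T): yes — every world is R-related to itself.
So F validates K, K4, K45, KD45, S5. The strongest is S5.

S5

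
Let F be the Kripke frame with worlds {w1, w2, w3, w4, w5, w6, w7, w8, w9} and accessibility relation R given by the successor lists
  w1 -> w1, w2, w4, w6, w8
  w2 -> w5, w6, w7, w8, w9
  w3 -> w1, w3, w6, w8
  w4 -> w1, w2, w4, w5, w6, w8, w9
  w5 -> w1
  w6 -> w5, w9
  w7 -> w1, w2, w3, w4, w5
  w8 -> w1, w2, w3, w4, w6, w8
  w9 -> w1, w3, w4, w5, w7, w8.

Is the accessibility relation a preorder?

No

Reflexive: no — w2 is not related to itself.
Transitive: no — w1 R w2 and w2 R w5, but not w1 R w5.
So R is not a preorder.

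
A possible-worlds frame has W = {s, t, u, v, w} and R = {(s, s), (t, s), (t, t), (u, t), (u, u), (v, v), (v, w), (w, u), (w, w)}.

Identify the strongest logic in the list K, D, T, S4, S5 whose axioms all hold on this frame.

Serial (axiom D): yes — every world has a successor (e.g. s R s).
Reflexive (axiom T): yes — every world is R-related to itself.
Transitive (axiom 4): no — u R t and t R s, but not u R s.
Euclidean (axiom 5): no — t R s and t R t, but not s R t.
So F validates K, D, T; S4 would additionally require R to be transitive. The strongest is T.

T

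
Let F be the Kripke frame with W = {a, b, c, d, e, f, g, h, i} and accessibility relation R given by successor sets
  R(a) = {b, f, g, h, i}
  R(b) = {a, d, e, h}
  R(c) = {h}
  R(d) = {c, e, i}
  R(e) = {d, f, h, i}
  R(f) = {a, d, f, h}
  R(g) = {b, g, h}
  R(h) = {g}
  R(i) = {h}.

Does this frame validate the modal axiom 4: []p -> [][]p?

By correspondence theory, 4 is valid on a frame iff R is transitive.
Transitive: no — a R b and b R d, but not a R d.

No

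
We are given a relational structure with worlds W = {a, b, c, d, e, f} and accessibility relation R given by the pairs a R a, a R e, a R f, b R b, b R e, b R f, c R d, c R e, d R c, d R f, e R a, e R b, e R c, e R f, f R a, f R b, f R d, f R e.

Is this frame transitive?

No

Transitive: no — a R e and e R b, but not a R b.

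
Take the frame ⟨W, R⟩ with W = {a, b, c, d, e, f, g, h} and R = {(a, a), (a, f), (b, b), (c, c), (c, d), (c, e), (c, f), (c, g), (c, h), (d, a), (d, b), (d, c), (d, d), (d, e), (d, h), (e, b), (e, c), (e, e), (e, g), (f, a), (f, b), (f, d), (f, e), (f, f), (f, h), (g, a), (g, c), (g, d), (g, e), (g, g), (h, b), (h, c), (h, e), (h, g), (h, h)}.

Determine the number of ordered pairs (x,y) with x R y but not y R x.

15

Enumerating: (c,f), (d,a), (d,b), (d,e), (d,h), (e,b), (f,b), (f,d), (f,e), (f,h), (g,a), (g,d), (h,b), (h,e), (h,g).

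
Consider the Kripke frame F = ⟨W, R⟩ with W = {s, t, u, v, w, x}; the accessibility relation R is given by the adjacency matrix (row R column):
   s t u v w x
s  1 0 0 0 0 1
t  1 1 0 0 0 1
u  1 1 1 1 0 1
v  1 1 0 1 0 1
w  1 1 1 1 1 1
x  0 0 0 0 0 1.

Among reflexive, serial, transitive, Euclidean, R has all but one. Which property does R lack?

Reflexive: yes — every world is R-related to itself.
Serial: yes — every world has a successor (e.g. s R s).
Transitive: yes — every two-step R-path is closed by a direct edge.
Euclidean: no — t R x and t R s, but not x R s.
Only Euclidean fails.

Euclidean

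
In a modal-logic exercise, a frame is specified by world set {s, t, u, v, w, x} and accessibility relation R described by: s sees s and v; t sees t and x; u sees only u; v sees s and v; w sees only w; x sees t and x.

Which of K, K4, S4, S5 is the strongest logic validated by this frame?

S5

Transitive (axiom 4): yes — every two-step R-path is closed by a direct edge.
Reflexive (axiom T): yes — every world is R-related to itself.
Euclidean (axiom 5): yes — any two successors of a common world are R-related.
So F validates K, K4, S4, S5. The strongest is S5.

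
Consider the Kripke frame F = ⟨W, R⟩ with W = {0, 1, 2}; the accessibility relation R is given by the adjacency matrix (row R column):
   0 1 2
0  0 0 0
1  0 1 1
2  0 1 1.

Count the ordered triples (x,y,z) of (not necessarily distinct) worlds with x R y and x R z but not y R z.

0

R is Euclidean; there are no such tuples.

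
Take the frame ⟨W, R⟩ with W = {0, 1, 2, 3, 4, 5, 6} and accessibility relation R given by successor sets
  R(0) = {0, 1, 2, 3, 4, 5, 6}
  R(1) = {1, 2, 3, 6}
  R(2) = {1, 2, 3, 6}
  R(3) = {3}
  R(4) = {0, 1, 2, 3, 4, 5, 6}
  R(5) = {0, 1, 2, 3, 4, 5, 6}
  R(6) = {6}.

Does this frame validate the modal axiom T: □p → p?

Yes

Axiom T corresponds to the accessibility relation being reflexive.
Reflexive: yes — every world is R-related to itself.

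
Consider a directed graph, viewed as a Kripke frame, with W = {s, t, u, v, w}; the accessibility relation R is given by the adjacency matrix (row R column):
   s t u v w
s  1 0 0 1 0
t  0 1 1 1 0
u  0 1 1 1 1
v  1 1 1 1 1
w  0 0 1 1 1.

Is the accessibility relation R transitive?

Transitive: no — s R v and v R t, but not s R t.

No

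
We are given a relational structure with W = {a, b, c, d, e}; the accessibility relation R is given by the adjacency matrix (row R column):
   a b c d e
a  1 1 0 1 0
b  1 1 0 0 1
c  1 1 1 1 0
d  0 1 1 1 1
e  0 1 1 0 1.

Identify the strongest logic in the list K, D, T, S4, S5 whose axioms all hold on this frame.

T

Serial (axiom D): yes — every world has a successor (e.g. a R a).
Reflexive (axiom T): yes — every world is R-related to itself.
Transitive (axiom 4): no — a R b and b R e, but not a R e.
Euclidean (axiom 5): no — a R b and a R d, but not b R d.
So F validates K, D, T; S4 would additionally require R to be transitive. The strongest is T.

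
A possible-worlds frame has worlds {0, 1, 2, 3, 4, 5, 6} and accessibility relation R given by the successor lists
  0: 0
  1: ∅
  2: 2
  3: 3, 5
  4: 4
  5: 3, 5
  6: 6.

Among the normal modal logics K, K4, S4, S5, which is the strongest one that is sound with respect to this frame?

Transitive (axiom 4): yes — every two-step R-path is closed by a direct edge.
Reflexive (axiom T): no — 1 is not related to itself.
Euclidean (axiom 5): yes — any two successors of a common world are R-related.
So F validates K, K4; S4 would additionally require R to be reflexive. The strongest is K4.

K4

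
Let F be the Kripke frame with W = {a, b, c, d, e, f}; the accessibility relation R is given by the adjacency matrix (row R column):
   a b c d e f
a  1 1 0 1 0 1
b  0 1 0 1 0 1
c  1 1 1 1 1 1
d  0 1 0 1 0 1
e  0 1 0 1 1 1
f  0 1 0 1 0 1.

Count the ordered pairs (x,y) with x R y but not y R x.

Enumerating: (a,b), (a,d), (a,f), (c,a), (c,b), (c,d), (c,e), (c,f), (e,b), (e,d), (e,f).

11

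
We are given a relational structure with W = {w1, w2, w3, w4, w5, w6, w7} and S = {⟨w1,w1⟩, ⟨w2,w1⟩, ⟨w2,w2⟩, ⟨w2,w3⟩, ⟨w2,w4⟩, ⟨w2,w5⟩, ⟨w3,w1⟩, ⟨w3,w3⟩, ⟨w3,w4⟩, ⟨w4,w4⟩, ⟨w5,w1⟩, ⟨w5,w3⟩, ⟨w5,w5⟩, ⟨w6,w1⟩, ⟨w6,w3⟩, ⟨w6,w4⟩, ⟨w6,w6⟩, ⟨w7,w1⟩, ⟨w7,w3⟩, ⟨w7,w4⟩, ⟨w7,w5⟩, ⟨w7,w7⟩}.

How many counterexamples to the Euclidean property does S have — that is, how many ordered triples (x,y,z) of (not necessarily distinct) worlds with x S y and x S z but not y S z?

Enumerating: (w2,w1,w2), (w2,w1,w3), (w2,w1,w4), (w2,w1,w5), (w2,w3,w2), (w2,w3,w5), (w2,w4,w1), (w2,w4,w2), (w2,w4,w3), (w2,w4,w5), (w2,w5,w2), (w2,w5,w4), … and 26 more.
Total: 38.

38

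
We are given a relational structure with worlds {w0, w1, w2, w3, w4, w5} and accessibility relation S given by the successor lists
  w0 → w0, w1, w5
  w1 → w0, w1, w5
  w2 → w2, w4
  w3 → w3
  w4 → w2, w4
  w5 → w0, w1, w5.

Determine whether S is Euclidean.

Yes

Euclidean: yes — any two successors of a common world are S-related.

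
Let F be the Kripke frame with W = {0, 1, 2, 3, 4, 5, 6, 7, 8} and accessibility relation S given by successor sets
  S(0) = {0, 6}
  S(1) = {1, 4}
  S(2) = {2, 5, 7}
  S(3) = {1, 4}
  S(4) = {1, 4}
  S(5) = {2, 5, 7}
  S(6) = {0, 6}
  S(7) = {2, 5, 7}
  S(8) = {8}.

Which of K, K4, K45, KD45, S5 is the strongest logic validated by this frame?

KD45

Transitive (axiom 4): yes — every two-step S-path is closed by a direct edge.
Euclidean (axiom 5): yes — any two successors of a common world are S-related.
Serial (axiom D): yes — every world has a successor (e.g. 0 S 0).
Reflexive (axiom T): no — 3 is not related to itself.
So F validates K, K4, K45, KD45; S5 would additionally require S to be reflexive. The strongest is KD45.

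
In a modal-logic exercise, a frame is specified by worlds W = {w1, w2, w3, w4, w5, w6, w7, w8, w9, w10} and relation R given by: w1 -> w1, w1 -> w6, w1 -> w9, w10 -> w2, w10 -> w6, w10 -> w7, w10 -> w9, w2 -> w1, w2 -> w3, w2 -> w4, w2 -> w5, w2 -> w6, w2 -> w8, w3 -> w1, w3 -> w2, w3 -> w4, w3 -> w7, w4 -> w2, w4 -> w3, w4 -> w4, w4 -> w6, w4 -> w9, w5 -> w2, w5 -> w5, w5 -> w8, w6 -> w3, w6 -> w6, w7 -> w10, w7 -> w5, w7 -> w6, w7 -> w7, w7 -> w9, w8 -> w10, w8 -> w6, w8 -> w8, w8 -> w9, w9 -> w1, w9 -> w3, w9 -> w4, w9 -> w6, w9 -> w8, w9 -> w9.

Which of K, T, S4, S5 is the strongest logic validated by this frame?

Reflexive (axiom T): no — w2 is not related to itself.
Transitive (axiom 4): no — w1 R w6 and w6 R w3, but not w1 R w3.
Euclidean (axiom 5): no — w1 R w6 and w1 R w9, but not w6 R w9.
So F validates K; T would additionally require R to be reflexive. The strongest is K.

K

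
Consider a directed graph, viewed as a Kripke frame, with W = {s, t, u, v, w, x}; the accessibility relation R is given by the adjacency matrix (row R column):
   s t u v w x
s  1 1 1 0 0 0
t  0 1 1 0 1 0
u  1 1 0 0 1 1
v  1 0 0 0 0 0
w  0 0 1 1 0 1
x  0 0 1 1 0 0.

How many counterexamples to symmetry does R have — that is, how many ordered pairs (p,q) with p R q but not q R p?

6

Enumerating: (s,t), (t,w), (v,s), (w,v), (w,x), (x,v).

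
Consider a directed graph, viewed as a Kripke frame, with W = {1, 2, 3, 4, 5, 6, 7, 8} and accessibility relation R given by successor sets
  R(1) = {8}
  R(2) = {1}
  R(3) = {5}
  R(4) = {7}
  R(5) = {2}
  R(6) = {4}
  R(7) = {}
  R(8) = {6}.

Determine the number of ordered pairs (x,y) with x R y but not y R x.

7

Enumerating: (1,8), (2,1), (3,5), (4,7), (5,2), (6,4), (8,6).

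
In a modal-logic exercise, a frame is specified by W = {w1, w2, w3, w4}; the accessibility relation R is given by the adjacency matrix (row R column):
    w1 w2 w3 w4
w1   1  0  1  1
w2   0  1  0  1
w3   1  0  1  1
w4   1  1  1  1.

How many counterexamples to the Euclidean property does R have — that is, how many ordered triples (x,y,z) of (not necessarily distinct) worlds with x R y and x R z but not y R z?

Enumerating: (w4,w1,w2), (w4,w2,w1), (w4,w2,w3), (w4,w3,w2).

4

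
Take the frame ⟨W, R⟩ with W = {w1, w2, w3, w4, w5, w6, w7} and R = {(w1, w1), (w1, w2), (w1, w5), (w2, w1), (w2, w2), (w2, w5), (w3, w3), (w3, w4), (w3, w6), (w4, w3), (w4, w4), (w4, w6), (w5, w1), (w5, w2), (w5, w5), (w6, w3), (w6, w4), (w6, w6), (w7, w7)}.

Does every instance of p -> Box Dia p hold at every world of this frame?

By correspondence theory, B is valid on a frame iff R is symmetric.
Symmetric: yes — every pair in R has its reverse in R.

Yes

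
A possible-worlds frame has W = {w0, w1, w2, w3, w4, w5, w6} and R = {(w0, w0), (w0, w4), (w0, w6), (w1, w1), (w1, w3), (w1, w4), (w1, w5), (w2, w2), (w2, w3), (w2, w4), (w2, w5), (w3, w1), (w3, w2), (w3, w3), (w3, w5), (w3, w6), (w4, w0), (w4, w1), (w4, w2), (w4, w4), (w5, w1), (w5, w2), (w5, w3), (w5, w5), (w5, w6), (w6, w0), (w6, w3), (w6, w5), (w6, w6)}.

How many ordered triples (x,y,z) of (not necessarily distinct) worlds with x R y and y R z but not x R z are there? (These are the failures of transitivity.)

Enumerating: (w0,w4,w1), (w0,w4,w2), (w0,w6,w3), (w0,w6,w5), (w1,w3,w2), (w1,w3,w6), (w1,w4,w0), (w1,w4,w2), (w1,w5,w2), (w1,w5,w6), (w2,w3,w1), (w2,w3,w6), … and 20 more.
Total: 32.

32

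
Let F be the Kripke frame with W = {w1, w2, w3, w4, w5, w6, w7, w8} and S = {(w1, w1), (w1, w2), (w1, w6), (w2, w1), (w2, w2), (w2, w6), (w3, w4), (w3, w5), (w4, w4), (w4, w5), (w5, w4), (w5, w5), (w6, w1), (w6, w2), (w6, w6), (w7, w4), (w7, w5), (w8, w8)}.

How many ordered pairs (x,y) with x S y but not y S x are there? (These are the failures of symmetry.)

Enumerating: (w3,w4), (w3,w5), (w7,w4), (w7,w5).

4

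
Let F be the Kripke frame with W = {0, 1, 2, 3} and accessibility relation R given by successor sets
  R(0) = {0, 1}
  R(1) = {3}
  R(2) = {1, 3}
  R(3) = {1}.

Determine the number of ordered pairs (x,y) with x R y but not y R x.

3

Enumerating: (0,1), (2,1), (2,3).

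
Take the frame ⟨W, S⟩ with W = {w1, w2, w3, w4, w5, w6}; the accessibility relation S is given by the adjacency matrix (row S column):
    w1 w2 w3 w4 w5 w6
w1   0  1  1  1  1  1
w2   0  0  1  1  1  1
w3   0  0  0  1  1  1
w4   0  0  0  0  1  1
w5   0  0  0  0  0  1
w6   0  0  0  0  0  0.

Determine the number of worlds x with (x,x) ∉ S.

Enumerating: w1, w2, w3, w4, w5, w6.

6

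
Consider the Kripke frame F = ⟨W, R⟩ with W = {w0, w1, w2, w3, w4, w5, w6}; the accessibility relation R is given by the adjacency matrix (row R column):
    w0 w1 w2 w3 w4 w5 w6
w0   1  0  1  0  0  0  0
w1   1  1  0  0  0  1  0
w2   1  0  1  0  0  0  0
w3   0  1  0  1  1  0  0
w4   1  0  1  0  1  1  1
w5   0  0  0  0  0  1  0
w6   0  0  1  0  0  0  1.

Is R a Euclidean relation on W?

Euclidean: no — w1 R w0 and w1 R w5, but not w0 R w5.

No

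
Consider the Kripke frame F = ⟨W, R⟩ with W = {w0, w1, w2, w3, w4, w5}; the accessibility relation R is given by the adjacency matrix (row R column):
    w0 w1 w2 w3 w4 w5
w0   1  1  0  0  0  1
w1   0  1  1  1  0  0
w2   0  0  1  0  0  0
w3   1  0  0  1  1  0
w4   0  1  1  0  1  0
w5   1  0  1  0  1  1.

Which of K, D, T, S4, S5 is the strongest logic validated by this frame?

T

Serial (axiom D): yes — every world has a successor (e.g. w0 R w0).
Reflexive (axiom T): yes — every world is R-related to itself.
Transitive (axiom 4): no — w0 R w1 and w1 R w2, but not w0 R w2.
Euclidean (axiom 5): no — w0 R w1 and w0 R w5, but not w1 R w5.
So F validates K, D, T; S4 would additionally require R to be transitive. The strongest is T.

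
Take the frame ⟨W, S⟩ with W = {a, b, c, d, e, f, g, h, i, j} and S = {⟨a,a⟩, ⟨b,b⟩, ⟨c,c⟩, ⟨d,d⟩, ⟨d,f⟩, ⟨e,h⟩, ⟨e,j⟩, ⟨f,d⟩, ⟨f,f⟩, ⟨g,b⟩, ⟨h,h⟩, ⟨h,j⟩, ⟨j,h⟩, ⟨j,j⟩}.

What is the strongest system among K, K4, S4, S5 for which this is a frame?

Transitive (axiom 4): yes — every two-step S-path is closed by a direct edge.
Reflexive (axiom T): no — e is not related to itself.
Euclidean (axiom 5): yes — any two successors of a common world are S-related.
So F validates K, K4; S4 would additionally require S to be reflexive. The strongest is K4.

K4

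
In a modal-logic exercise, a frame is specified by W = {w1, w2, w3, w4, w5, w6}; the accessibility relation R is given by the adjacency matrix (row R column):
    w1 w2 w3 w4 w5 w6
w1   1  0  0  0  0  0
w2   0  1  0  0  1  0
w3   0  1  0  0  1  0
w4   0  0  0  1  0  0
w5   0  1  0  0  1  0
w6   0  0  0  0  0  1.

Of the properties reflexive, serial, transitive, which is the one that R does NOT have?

reflexive

Reflexive: no — w3 is not related to itself.
Serial: yes — every world has a successor (e.g. w1 R w1).
Transitive: yes — every two-step R-path is closed by a direct edge.
Only reflexive fails.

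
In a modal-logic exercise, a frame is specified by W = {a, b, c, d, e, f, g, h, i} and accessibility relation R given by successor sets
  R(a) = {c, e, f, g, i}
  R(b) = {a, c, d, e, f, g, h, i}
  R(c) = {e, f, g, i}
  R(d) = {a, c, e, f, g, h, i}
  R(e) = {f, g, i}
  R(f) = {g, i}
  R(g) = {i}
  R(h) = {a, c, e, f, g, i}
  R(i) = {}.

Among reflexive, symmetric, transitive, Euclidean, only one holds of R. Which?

transitive

Reflexive: no — a is not related to itself.
Symmetric: no — a R c but not c R a.
Transitive: yes — every two-step R-path is closed by a direct edge.
Euclidean: no — a R e and a R c, but not e R c.
Only transitive holds.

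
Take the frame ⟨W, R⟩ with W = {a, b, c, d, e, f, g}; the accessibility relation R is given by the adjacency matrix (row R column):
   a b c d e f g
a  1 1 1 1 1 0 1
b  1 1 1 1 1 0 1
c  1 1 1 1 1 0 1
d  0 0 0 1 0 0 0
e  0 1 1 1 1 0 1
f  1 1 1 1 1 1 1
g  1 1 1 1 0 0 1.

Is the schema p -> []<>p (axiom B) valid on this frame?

No

Axiom B corresponds to the accessibility relation being symmetric.
Symmetric: no — a R d but not d R a.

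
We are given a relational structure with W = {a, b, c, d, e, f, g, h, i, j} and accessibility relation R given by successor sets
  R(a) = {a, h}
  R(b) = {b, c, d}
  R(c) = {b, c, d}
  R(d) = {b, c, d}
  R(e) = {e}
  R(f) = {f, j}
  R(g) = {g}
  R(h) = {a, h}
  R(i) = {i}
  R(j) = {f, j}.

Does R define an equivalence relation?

Reflexive: yes — every world is R-related to itself.
Symmetric: yes — every pair in R has its reverse in R.
Transitive: yes — every two-step R-path is closed by a direct edge.
So R is an equivalence relation.

Yes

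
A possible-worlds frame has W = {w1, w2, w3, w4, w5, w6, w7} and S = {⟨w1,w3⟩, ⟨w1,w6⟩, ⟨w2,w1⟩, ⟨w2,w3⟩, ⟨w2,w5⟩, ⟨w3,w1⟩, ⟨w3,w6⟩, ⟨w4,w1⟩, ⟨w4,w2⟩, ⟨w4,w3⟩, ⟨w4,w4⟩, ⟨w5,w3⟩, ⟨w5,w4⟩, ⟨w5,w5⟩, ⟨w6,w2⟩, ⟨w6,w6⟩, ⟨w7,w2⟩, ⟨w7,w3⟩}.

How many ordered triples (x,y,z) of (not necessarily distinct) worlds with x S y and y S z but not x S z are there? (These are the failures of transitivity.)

21

Enumerating: (w1,w3,w1), (w1,w6,w2), (w2,w1,w6), (w2,w3,w6), (w2,w5,w4), (w3,w1,w3), (w3,w6,w2), (w4,w1,w6), (w4,w2,w5), (w4,w3,w6), (w5,w3,w1), (w5,w3,w6), … and 9 more.
Total: 21.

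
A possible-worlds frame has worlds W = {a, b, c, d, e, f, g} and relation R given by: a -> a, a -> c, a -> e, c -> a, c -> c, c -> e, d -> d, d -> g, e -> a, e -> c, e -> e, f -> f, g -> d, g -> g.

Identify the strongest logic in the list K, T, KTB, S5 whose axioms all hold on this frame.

Reflexive (axiom T): no — b is not related to itself.
Symmetric (axiom B): yes — every pair in R has its reverse in R.
Euclidean (axiom 5): yes — any two successors of a common world are R-related.
So F validates K; T would additionally require R to be reflexive. The strongest is K.

K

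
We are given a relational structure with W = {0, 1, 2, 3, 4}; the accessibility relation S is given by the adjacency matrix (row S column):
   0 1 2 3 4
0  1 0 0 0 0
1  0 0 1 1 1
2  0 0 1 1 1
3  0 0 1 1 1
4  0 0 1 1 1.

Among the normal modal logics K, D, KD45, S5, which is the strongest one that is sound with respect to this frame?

Serial (axiom D): yes — every world has a successor (e.g. 0 S 0).
Euclidean (axiom 5): yes — any two successors of a common world are S-related.
Transitive (axiom 4): yes — every two-step S-path is closed by a direct edge.
Reflexive (axiom T): no — 1 is not related to itself.
So F validates K, D, KD45; S5 would additionally require S to be reflexive. The strongest is KD45.

KD45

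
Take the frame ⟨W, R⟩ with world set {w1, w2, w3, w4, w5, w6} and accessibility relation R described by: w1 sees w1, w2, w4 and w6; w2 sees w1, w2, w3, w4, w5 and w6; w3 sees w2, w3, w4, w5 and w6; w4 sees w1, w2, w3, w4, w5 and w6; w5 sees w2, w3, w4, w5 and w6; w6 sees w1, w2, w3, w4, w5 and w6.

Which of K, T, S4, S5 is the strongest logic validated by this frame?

T

Reflexive (axiom T): yes — every world is R-related to itself.
Transitive (axiom 4): no — w1 R w2 and w2 R w3, but not w1 R w3.
Euclidean (axiom 5): no — w2 R w1 and w2 R w3, but not w1 R w3.
So F validates K, T; S4 would additionally require R to be transitive. The strongest is T.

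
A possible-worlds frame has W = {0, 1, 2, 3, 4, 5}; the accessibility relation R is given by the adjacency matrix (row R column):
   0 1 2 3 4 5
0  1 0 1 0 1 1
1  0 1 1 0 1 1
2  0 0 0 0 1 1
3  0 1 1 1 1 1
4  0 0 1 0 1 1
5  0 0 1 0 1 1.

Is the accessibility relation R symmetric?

No

Symmetric: no — 0 R 2 but not 2 R 0.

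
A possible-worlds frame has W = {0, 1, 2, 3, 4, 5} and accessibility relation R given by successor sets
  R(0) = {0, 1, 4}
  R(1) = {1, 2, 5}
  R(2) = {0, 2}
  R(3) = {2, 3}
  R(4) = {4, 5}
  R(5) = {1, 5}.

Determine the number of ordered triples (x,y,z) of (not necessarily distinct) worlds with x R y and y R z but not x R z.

9

Enumerating: (0,1,2), (0,1,5), (0,4,5), (1,2,0), (2,0,1), (2,0,4), (3,2,0), (4,5,1), (5,1,2).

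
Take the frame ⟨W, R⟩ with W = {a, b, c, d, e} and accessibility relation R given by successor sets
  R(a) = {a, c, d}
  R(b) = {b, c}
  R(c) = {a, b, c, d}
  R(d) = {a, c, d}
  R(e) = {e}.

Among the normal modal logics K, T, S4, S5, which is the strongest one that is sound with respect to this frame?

T

Reflexive (axiom T): yes — every world is R-related to itself.
Transitive (axiom 4): no — a R c and c R b, but not a R b.
Euclidean (axiom 5): no — c R a and c R b, but not a R b.
So F validates K, T; S4 would additionally require R to be transitive. The strongest is T.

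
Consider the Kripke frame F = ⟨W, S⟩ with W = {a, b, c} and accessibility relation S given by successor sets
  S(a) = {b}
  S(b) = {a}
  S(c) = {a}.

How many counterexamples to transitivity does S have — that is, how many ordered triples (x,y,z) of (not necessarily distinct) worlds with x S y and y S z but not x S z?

Enumerating: (a,b,a), (b,a,b), (c,a,b).

3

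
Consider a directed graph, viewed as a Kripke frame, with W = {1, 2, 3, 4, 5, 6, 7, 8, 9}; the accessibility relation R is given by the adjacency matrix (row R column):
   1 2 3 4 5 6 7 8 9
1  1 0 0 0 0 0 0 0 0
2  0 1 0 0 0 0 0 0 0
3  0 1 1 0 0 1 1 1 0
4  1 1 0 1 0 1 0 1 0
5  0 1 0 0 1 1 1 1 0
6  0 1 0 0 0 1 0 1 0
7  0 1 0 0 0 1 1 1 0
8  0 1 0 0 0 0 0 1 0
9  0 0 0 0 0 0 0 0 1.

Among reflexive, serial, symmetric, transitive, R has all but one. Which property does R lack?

Reflexive: yes — every world is R-related to itself.
Serial: yes — every world has a successor (e.g. 1 R 1).
Symmetric: no — 3 R 2 but not 2 R 3.
Transitive: yes — every two-step R-path is closed by a direct edge.
Only symmetric fails.

symmetric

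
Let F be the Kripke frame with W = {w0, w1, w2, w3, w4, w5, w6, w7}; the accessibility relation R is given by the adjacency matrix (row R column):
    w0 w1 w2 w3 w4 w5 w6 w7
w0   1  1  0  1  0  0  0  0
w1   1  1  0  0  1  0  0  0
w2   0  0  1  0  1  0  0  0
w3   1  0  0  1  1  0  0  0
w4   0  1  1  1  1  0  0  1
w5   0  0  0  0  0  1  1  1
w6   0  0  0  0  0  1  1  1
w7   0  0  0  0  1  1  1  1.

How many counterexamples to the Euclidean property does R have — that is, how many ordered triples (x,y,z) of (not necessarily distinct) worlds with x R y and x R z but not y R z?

22

Enumerating: (w0,w1,w3), (w0,w3,w1), (w1,w0,w4), (w1,w4,w0), (w3,w0,w4), (w3,w4,w0), (w4,w1,w2), (w4,w1,w3), (w4,w1,w7), (w4,w2,w1), (w4,w2,w3), (w4,w2,w7), … and 10 more.
Total: 22.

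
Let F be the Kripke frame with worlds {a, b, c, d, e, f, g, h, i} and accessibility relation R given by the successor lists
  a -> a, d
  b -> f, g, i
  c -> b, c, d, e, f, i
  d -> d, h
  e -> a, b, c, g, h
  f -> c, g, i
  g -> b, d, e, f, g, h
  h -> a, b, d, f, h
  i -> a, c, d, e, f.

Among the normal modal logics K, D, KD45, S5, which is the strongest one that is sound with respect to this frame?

D

Serial (axiom D): yes — every world has a successor (e.g. a R a).
Euclidean (axiom 5): no — b R g and b R i, but not g R i.
Transitive (axiom 4): no — a R d and d R h, but not a R h.
Reflexive (axiom T): no — b is not related to itself.
So F validates K, D; KD45 would additionally require R to be Euclidean and transitive. The strongest is D.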